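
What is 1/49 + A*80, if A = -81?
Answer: -317519/49 ≈ -6480.0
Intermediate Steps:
1/49 + A*80 = 1/49 - 81*80 = 1/49 - 6480 = -317519/49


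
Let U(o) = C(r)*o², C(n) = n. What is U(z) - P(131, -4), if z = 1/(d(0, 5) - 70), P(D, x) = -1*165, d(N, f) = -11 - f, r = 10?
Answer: 610175/3698 ≈ 165.00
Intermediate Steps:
P(D, x) = -165
z = -1/86 (z = 1/((-11 - 1*5) - 70) = 1/((-11 - 5) - 70) = 1/(-16 - 70) = 1/(-86) = -1/86 ≈ -0.011628)
U(o) = 10*o²
U(z) - P(131, -4) = 10*(-1/86)² - 1*(-165) = 10*(1/7396) + 165 = 5/3698 + 165 = 610175/3698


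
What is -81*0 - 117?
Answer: -117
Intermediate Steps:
-81*0 - 117 = 0 - 117 = -117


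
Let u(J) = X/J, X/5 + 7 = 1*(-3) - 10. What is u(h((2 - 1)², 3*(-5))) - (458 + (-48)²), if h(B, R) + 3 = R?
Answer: -24808/9 ≈ -2756.4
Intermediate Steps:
X = -100 (X = -35 + 5*(1*(-3) - 10) = -35 + 5*(-3 - 10) = -35 + 5*(-13) = -35 - 65 = -100)
h(B, R) = -3 + R
u(J) = -100/J
u(h((2 - 1)², 3*(-5))) - (458 + (-48)²) = -100/(-3 + 3*(-5)) - (458 + (-48)²) = -100/(-3 - 15) - (458 + 2304) = -100/(-18) - 1*2762 = -100*(-1/18) - 2762 = 50/9 - 2762 = -24808/9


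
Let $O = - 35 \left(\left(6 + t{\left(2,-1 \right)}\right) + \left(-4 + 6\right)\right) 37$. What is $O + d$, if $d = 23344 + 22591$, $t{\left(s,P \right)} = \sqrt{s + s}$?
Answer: $32985$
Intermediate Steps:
$t{\left(s,P \right)} = \sqrt{2} \sqrt{s}$ ($t{\left(s,P \right)} = \sqrt{2 s} = \sqrt{2} \sqrt{s}$)
$d = 45935$
$O = -12950$ ($O = - 35 \left(\left(6 + \sqrt{2} \sqrt{2}\right) + \left(-4 + 6\right)\right) 37 = - 35 \left(\left(6 + 2\right) + 2\right) 37 = - 35 \left(8 + 2\right) 37 = \left(-35\right) 10 \cdot 37 = \left(-350\right) 37 = -12950$)
$O + d = -12950 + 45935 = 32985$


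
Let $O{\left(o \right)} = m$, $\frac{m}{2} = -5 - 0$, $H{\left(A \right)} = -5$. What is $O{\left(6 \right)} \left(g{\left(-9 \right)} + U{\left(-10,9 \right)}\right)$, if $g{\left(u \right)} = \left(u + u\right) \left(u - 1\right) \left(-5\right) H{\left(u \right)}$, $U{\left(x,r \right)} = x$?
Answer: $-44900$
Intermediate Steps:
$m = -10$ ($m = 2 \left(-5 - 0\right) = 2 \left(-5 + 0\right) = 2 \left(-5\right) = -10$)
$O{\left(o \right)} = -10$
$g{\left(u \right)} = 50 u \left(-1 + u\right)$ ($g{\left(u \right)} = \left(u + u\right) \left(u - 1\right) \left(-5\right) \left(-5\right) = 2 u \left(-1 + u\right) \left(-5\right) \left(-5\right) = - 10 u \left(-1 + u\right) \left(-5\right) = 50 u \left(-1 + u\right)$)
$O{\left(6 \right)} \left(g{\left(-9 \right)} + U{\left(-10,9 \right)}\right) = - 10 \left(50 \left(-9\right) \left(-1 - 9\right) - 10\right) = - 10 \left(50 \left(-9\right) \left(-10\right) - 10\right) = - 10 \left(4500 - 10\right) = \left(-10\right) 4490 = -44900$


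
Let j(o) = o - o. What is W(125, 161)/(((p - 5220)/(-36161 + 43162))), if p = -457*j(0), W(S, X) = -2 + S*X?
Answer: -140881123/5220 ≈ -26989.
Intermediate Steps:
j(o) = 0
p = 0 (p = -457*0 = 0)
W(125, 161)/(((p - 5220)/(-36161 + 43162))) = (-2 + 125*161)/(((0 - 5220)/(-36161 + 43162))) = (-2 + 20125)/((-5220/7001)) = 20123/((-5220*1/7001)) = 20123/(-5220/7001) = 20123*(-7001/5220) = -140881123/5220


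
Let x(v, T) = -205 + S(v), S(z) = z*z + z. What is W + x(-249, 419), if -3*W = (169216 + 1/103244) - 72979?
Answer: 9127182575/309732 ≈ 29468.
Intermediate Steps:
S(z) = z + z² (S(z) = z² + z = z + z²)
x(v, T) = -205 + v*(1 + v)
W = -9935892829/309732 (W = -((169216 + 1/103244) - 72979)/3 = -(17470536705/103244 - 72979)/3 = -⅓*9935892829/103244 = -9935892829/309732 ≈ -32079.)
W + x(-249, 419) = -9935892829/309732 + (-205 - 249*(1 - 249)) = -9935892829/309732 + (-205 - 249*(-248)) = -9935892829/309732 + (-205 + 61752) = -9935892829/309732 + 61547 = 9127182575/309732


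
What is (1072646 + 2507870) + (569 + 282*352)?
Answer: 3680349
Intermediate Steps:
(1072646 + 2507870) + (569 + 282*352) = 3580516 + (569 + 99264) = 3580516 + 99833 = 3680349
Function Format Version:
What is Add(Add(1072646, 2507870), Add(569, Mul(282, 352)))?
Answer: 3680349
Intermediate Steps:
Add(Add(1072646, 2507870), Add(569, Mul(282, 352))) = Add(3580516, Add(569, 99264)) = Add(3580516, 99833) = 3680349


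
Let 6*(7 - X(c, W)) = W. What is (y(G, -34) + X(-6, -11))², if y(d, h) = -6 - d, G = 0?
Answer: 289/36 ≈ 8.0278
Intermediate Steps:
X(c, W) = 7 - W/6
(y(G, -34) + X(-6, -11))² = ((-6 - 1*0) + (7 - ⅙*(-11)))² = ((-6 + 0) + (7 + 11/6))² = (-6 + 53/6)² = (17/6)² = 289/36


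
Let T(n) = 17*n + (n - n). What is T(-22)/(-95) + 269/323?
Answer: 7703/1615 ≈ 4.7697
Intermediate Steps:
T(n) = 17*n (T(n) = 17*n + 0 = 17*n)
T(-22)/(-95) + 269/323 = (17*(-22))/(-95) + 269/323 = -374*(-1/95) + 269*(1/323) = 374/95 + 269/323 = 7703/1615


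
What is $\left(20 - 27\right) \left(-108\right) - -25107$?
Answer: $25863$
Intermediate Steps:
$\left(20 - 27\right) \left(-108\right) - -25107 = \left(-7\right) \left(-108\right) + 25107 = 756 + 25107 = 25863$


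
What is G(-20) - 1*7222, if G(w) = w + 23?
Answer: -7219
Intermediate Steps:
G(w) = 23 + w
G(-20) - 1*7222 = (23 - 20) - 1*7222 = 3 - 7222 = -7219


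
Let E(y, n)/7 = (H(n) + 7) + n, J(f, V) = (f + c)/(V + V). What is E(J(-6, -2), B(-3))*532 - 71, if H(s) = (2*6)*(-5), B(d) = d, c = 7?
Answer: -208615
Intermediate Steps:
H(s) = -60 (H(s) = 12*(-5) = -60)
J(f, V) = (7 + f)/(2*V) (J(f, V) = (f + 7)/(V + V) = (7 + f)/((2*V)) = (7 + f)*(1/(2*V)) = (7 + f)/(2*V))
E(y, n) = -371 + 7*n (E(y, n) = 7*((-60 + 7) + n) = 7*(-53 + n) = -371 + 7*n)
E(J(-6, -2), B(-3))*532 - 71 = (-371 + 7*(-3))*532 - 71 = (-371 - 21)*532 - 71 = -392*532 - 71 = -208544 - 71 = -208615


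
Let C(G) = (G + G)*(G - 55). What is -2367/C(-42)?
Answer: -789/2716 ≈ -0.29050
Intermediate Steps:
C(G) = 2*G*(-55 + G) (C(G) = (2*G)*(-55 + G) = 2*G*(-55 + G))
-2367/C(-42) = -2367*(-1/(84*(-55 - 42))) = -2367/(2*(-42)*(-97)) = -2367/8148 = -2367*1/8148 = -789/2716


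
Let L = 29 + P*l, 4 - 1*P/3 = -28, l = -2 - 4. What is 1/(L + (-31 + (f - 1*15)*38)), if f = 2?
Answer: -1/1072 ≈ -0.00093284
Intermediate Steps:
l = -6
P = 96 (P = 12 - 3*(-28) = 12 + 84 = 96)
L = -547 (L = 29 + 96*(-6) = 29 - 576 = -547)
1/(L + (-31 + (f - 1*15)*38)) = 1/(-547 + (-31 + (2 - 1*15)*38)) = 1/(-547 + (-31 + (2 - 15)*38)) = 1/(-547 + (-31 - 13*38)) = 1/(-547 + (-31 - 494)) = 1/(-547 - 525) = 1/(-1072) = -1/1072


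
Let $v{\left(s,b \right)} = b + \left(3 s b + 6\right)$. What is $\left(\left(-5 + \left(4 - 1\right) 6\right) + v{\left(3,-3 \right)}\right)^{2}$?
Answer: $121$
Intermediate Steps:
$v{\left(s,b \right)} = 6 + b + 3 b s$ ($v{\left(s,b \right)} = b + \left(3 b s + 6\right) = b + \left(6 + 3 b s\right) = 6 + b + 3 b s$)
$\left(\left(-5 + \left(4 - 1\right) 6\right) + v{\left(3,-3 \right)}\right)^{2} = \left(\left(-5 + \left(4 - 1\right) 6\right) + \left(6 - 3 + 3 \left(-3\right) 3\right)\right)^{2} = \left(\left(-5 + \left(4 - 1\right) 6\right) - 24\right)^{2} = \left(\left(-5 + 3 \cdot 6\right) - 24\right)^{2} = \left(\left(-5 + 18\right) - 24\right)^{2} = \left(13 - 24\right)^{2} = \left(-11\right)^{2} = 121$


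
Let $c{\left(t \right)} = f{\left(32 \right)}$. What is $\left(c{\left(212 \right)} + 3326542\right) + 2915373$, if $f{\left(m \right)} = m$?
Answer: $6241947$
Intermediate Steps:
$c{\left(t \right)} = 32$
$\left(c{\left(212 \right)} + 3326542\right) + 2915373 = \left(32 + 3326542\right) + 2915373 = 3326574 + 2915373 = 6241947$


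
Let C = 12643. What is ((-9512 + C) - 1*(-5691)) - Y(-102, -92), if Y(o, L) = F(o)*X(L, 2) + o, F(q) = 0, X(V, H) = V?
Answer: 8924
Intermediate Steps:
Y(o, L) = o (Y(o, L) = 0*L + o = 0 + o = o)
((-9512 + C) - 1*(-5691)) - Y(-102, -92) = ((-9512 + 12643) - 1*(-5691)) - 1*(-102) = (3131 + 5691) + 102 = 8822 + 102 = 8924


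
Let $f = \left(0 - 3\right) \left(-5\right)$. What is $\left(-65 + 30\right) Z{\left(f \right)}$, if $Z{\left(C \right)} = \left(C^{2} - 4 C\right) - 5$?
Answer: $-5600$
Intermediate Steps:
$f = 15$ ($f = \left(-3\right) \left(-5\right) = 15$)
$Z{\left(C \right)} = -5 + C^{2} - 4 C$
$\left(-65 + 30\right) Z{\left(f \right)} = \left(-65 + 30\right) \left(-5 + 15^{2} - 60\right) = - 35 \left(-5 + 225 - 60\right) = \left(-35\right) 160 = -5600$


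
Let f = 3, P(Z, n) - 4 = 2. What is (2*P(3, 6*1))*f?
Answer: 36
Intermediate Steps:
P(Z, n) = 6 (P(Z, n) = 4 + 2 = 6)
(2*P(3, 6*1))*f = (2*6)*3 = 12*3 = 36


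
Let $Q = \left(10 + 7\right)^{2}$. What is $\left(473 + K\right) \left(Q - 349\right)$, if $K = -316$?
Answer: $-9420$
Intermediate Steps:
$Q = 289$ ($Q = 17^{2} = 289$)
$\left(473 + K\right) \left(Q - 349\right) = \left(473 - 316\right) \left(289 - 349\right) = 157 \left(-60\right) = -9420$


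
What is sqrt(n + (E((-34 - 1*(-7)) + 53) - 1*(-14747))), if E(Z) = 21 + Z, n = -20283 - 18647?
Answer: 2*I*sqrt(6034) ≈ 155.36*I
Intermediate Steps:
n = -38930
sqrt(n + (E((-34 - 1*(-7)) + 53) - 1*(-14747))) = sqrt(-38930 + ((21 + ((-34 - 1*(-7)) + 53)) - 1*(-14747))) = sqrt(-38930 + ((21 + ((-34 + 7) + 53)) + 14747)) = sqrt(-38930 + ((21 + (-27 + 53)) + 14747)) = sqrt(-38930 + ((21 + 26) + 14747)) = sqrt(-38930 + (47 + 14747)) = sqrt(-38930 + 14794) = sqrt(-24136) = 2*I*sqrt(6034)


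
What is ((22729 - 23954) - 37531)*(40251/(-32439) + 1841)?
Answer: -770985354896/10813 ≈ -7.1302e+7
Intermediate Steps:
((22729 - 23954) - 37531)*(40251/(-32439) + 1841) = (-1225 - 37531)*(40251*(-1/32439) + 1841) = -38756*(-13417/10813 + 1841) = -38756*19893316/10813 = -770985354896/10813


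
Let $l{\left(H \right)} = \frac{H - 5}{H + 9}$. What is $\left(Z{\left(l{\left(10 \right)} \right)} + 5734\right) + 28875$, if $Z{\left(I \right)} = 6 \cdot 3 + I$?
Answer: $\frac{657918}{19} \approx 34627.0$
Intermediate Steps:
$l{\left(H \right)} = \frac{-5 + H}{9 + H}$
$Z{\left(I \right)} = 18 + I$
$\left(Z{\left(l{\left(10 \right)} \right)} + 5734\right) + 28875 = \left(\left(18 + \frac{-5 + 10}{9 + 10}\right) + 5734\right) + 28875 = \left(\left(18 + \frac{1}{19} \cdot 5\right) + 5734\right) + 28875 = \left(\left(18 + \frac{5}{19}\right) + 5734\right) + 28875 = \left(\frac{347}{19} + 5734\right) + 28875 = \frac{109293}{19} + 28875 = \frac{657918}{19}$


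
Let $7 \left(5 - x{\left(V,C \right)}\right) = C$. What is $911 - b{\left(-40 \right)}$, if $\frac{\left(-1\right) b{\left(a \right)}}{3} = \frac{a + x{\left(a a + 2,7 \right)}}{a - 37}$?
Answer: $\frac{70255}{77} \approx 912.4$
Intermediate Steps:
$x{\left(V,C \right)} = 5 - \frac{C}{7}$
$b{\left(a \right)} = - \frac{3 \left(4 + a\right)}{-37 + a}$ ($b{\left(a \right)} = - 3 \frac{a + \left(5 - 1\right)}{a - 37} = - 3 \frac{a + \left(5 - 1\right)}{-37 + a} = - 3 \frac{a + 4}{-37 + a} = - 3 \frac{4 + a}{-37 + a} = - \frac{3 \left(4 + a\right)}{-37 + a}$)
$911 - b{\left(-40 \right)} = 911 - \frac{3 \left(-4 - -40\right)}{-37 - 40} = 911 - \frac{3 \left(-4 + 40\right)}{-77} = 911 - 3 \left(- \frac{1}{77}\right) 36 = 911 - - \frac{108}{77} = 911 + \frac{108}{77} = \frac{70255}{77}$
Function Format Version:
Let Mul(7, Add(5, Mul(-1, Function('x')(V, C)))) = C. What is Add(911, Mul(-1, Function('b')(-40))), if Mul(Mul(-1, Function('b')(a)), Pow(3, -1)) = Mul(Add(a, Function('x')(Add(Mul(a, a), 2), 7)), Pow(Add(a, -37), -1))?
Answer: Rational(70255, 77) ≈ 912.40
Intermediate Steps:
Function('x')(V, C) = Add(5, Mul(Rational(-1, 7), C))
Function('b')(a) = Mul(-3, Pow(Add(-37, a), -1), Add(4, a)) (Function('b')(a) = Mul(-3, Mul(Add(a, Add(5, Mul(Rational(-1, 7), 7))), Pow(Add(a, -37), -1))) = Mul(-3, Mul(Add(a, Add(5, -1)), Pow(Add(-37, a), -1))) = Mul(-3, Mul(Add(a, 4), Pow(Add(-37, a), -1))) = Mul(-3, Mul(Add(4, a), Pow(Add(-37, a), -1))) = Mul(-3, Mul(Pow(Add(-37, a), -1), Add(4, a))) = Mul(-3, Pow(Add(-37, a), -1), Add(4, a)))
Add(911, Mul(-1, Function('b')(-40))) = Add(911, Mul(-1, Mul(3, Pow(Add(-37, -40), -1), Add(-4, Mul(-1, -40))))) = Add(911, Mul(-1, Mul(3, Pow(-77, -1), Add(-4, 40)))) = Add(911, Mul(-1, Mul(3, Rational(-1, 77), 36))) = Add(911, Mul(-1, Rational(-108, 77))) = Add(911, Rational(108, 77)) = Rational(70255, 77)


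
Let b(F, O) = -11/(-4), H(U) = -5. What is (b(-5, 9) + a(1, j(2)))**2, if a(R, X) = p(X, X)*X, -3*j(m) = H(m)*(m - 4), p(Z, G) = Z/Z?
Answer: 49/144 ≈ 0.34028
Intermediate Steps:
p(Z, G) = 1
b(F, O) = 11/4 (b(F, O) = -11*(-1/4) = 11/4)
j(m) = -20/3 + 5*m/3 (j(m) = -(-5)*(m - 4)/3 = -(-5)*(-4 + m)/3 = -(20 - 5*m)/3 = -20/3 + 5*m/3)
a(R, X) = X (a(R, X) = 1*X = X)
(b(-5, 9) + a(1, j(2)))**2 = (11/4 + (-20/3 + (5/3)*2))**2 = (11/4 + (-20/3 + 10/3))**2 = (11/4 - 10/3)**2 = (-7/12)**2 = 49/144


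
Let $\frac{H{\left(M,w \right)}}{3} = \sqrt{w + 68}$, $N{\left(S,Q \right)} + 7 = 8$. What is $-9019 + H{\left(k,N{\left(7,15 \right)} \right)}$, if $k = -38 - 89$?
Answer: $-9019 + 3 \sqrt{69} \approx -8994.1$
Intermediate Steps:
$N{\left(S,Q \right)} = 1$ ($N{\left(S,Q \right)} = -7 + 8 = 1$)
$k = -127$ ($k = -38 - 89 = -127$)
$H{\left(M,w \right)} = 3 \sqrt{68 + w}$ ($H{\left(M,w \right)} = 3 \sqrt{w + 68} = 3 \sqrt{68 + w}$)
$-9019 + H{\left(k,N{\left(7,15 \right)} \right)} = -9019 + 3 \sqrt{68 + 1} = -9019 + 3 \sqrt{69}$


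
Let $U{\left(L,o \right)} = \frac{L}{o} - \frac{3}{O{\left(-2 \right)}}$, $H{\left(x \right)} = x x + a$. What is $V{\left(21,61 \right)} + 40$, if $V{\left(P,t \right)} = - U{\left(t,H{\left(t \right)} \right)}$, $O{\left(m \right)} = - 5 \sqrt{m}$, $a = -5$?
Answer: $\frac{148579}{3716} + \frac{3 i \sqrt{2}}{10} \approx 39.984 + 0.42426 i$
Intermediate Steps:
$H{\left(x \right)} = -5 + x^{2}$ ($H{\left(x \right)} = x x - 5 = x^{2} - 5 = -5 + x^{2}$)
$U{\left(L,o \right)} = \frac{L}{o} - \frac{3 i \sqrt{2}}{10}$ ($U{\left(L,o \right)} = \frac{L}{o} - \frac{3}{\left(-5\right) \sqrt{-2}} = \frac{L}{o} - \frac{3}{\left(-5\right) i \sqrt{2}} = \frac{L}{o} - 3 \frac{i \sqrt{2}}{10} = \frac{L}{o} - \frac{3 i \sqrt{2}}{10}$)
$V{\left(P,t \right)} = - \frac{t}{-5 + t^{2}} + \frac{3 i \sqrt{2}}{10}$ ($V{\left(P,t \right)} = - (\frac{t}{-5 + t^{2}} - \frac{3 i \sqrt{2}}{10}) = - \frac{t}{-5 + t^{2}} + \frac{3 i \sqrt{2}}{10}$)
$V{\left(21,61 \right)} + 40 = \frac{\left(-1\right) 61 + \frac{i \sqrt{2} \left(-15 + 3 \cdot 61^{2}\right)}{10}}{-5 + 61^{2}} + 40 = \frac{-61 + \frac{i \sqrt{2} \left(-15 + 3 \cdot 3721\right)}{10}}{-5 + 3721} + 40 = \frac{-61 + \frac{i \sqrt{2} \left(-15 + 11163\right)}{10}}{3716} + 40 = \frac{-61 + \frac{1}{10} i \sqrt{2} \cdot 11148}{3716} + 40 = \frac{-61 + \frac{5574 i \sqrt{2}}{5}}{3716} + 40 = \left(- \frac{61}{3716} + \frac{3 i \sqrt{2}}{10}\right) + 40 = \frac{148579}{3716} + \frac{3 i \sqrt{2}}{10}$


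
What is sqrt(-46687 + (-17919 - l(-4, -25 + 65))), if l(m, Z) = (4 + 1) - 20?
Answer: I*sqrt(64591) ≈ 254.15*I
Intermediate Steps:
l(m, Z) = -15 (l(m, Z) = 5 - 20 = -15)
sqrt(-46687 + (-17919 - l(-4, -25 + 65))) = sqrt(-46687 + (-17919 - 1*(-15))) = sqrt(-46687 + (-17919 + 15)) = sqrt(-46687 - 17904) = sqrt(-64591) = I*sqrt(64591)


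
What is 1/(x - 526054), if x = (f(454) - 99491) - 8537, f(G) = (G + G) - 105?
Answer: -1/633279 ≈ -1.5791e-6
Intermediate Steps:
f(G) = -105 + 2*G (f(G) = 2*G - 105 = -105 + 2*G)
x = -107225 (x = ((-105 + 2*454) - 99491) - 8537 = ((-105 + 908) - 99491) - 8537 = (803 - 99491) - 8537 = -98688 - 8537 = -107225)
1/(x - 526054) = 1/(-107225 - 526054) = 1/(-633279) = -1/633279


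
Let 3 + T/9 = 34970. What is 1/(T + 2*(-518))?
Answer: 1/313667 ≈ 3.1881e-6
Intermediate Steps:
T = 314703 (T = -27 + 9*34970 = -27 + 314730 = 314703)
1/(T + 2*(-518)) = 1/(314703 + 2*(-518)) = 1/(314703 - 1036) = 1/313667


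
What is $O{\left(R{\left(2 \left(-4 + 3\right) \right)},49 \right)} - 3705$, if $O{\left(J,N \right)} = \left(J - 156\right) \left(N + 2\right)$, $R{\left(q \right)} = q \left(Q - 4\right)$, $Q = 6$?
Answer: $-11865$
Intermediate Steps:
$R{\left(q \right)} = 2 q$ ($R{\left(q \right)} = q \left(6 - 4\right) = q 2 = 2 q$)
$O{\left(J,N \right)} = \left(-156 + J\right) \left(2 + N\right)$
$O{\left(R{\left(2 \left(-4 + 3\right) \right)},49 \right)} - 3705 = \left(-312 - 7644 + 2 \cdot 2 \cdot 2 \left(-4 + 3\right) + 2 \cdot 2 \left(-4 + 3\right) 49\right) - 3705 = \left(-312 - 7644 + 2 \cdot 2 \cdot 2 \left(-1\right) + 2 \cdot 2 \left(-1\right) 49\right) - 3705 = \left(-312 - 7644 + 2 \cdot 2 \left(-2\right) + 2 \left(-2\right) 49\right) - 3705 = \left(-312 - 7644 + 2 \left(-4\right) - 196\right) - 3705 = \left(-312 - 7644 - 8 - 196\right) - 3705 = -8160 - 3705 = -11865$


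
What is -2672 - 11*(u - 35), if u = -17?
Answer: -2100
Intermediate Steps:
-2672 - 11*(u - 35) = -2672 - 11*(-17 - 35) = -2672 - 11*(-52) = -2672 - 1*(-572) = -2672 + 572 = -2100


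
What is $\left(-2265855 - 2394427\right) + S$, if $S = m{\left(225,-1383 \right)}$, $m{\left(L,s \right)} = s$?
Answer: $-4661665$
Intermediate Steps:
$S = -1383$
$\left(-2265855 - 2394427\right) + S = \left(-2265855 - 2394427\right) - 1383 = -4660282 - 1383 = -4661665$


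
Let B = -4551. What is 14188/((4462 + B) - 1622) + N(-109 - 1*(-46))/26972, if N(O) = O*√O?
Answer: -14188/1711 - 189*I*√7/26972 ≈ -8.2922 - 0.018539*I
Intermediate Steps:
N(O) = O^(3/2)
14188/((4462 + B) - 1622) + N(-109 - 1*(-46))/26972 = 14188/((4462 - 4551) - 1622) + (-109 - 1*(-46))^(3/2)/26972 = 14188/(-89 - 1622) + (-109 + 46)^(3/2)*(1/26972) = 14188/(-1711) + (-63)^(3/2)*(1/26972) = 14188*(-1/1711) - 189*I*√7*(1/26972) = -14188/1711 - 189*I*√7/26972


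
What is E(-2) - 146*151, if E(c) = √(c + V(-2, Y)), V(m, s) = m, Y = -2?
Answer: -22046 + 2*I ≈ -22046.0 + 2.0*I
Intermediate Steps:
E(c) = √(-2 + c) (E(c) = √(c - 2) = √(-2 + c))
E(-2) - 146*151 = √(-2 - 2) - 146*151 = √(-4) - 22046 = 2*I - 22046 = -22046 + 2*I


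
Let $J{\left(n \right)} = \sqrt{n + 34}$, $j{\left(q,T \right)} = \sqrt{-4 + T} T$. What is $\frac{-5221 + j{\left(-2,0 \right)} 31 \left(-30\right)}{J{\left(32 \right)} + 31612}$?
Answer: $- \frac{82523126}{499659239} + \frac{5221 \sqrt{66}}{999318478} \approx -0.16512$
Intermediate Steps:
$j{\left(q,T \right)} = T \sqrt{-4 + T}$
$J{\left(n \right)} = \sqrt{34 + n}$
$\frac{-5221 + j{\left(-2,0 \right)} 31 \left(-30\right)}{J{\left(32 \right)} + 31612} = \frac{-5221 + 0 \sqrt{-4 + 0} \cdot 31 \left(-30\right)}{\sqrt{34 + 32} + 31612} = \frac{-5221 + 0 \sqrt{-4} \cdot 31 \left(-30\right)}{\sqrt{66} + 31612} = \frac{-5221 + 0 \cdot 2 i 31 \left(-30\right)}{31612 + \sqrt{66}} = \frac{-5221 + 0 \cdot 31 \left(-30\right)}{31612 + \sqrt{66}} = \frac{-5221 + 0 \left(-30\right)}{31612 + \sqrt{66}} = \frac{-5221 + 0}{31612 + \sqrt{66}} = - \frac{5221}{31612 + \sqrt{66}}$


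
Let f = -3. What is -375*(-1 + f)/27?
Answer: 500/9 ≈ 55.556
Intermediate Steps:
-375*(-1 + f)/27 = -375*(-1 - 3)/27 = -375*(-4)*(1/27) = -75*(-20)*(1/27) = 1500*(1/27) = 500/9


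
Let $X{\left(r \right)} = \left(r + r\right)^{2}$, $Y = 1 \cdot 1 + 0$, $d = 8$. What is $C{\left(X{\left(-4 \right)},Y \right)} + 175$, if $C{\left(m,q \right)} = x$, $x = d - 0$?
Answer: $183$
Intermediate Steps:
$Y = 1$ ($Y = 1 + 0 = 1$)
$X{\left(r \right)} = 4 r^{2}$ ($X{\left(r \right)} = \left(2 r\right)^{2} = 4 r^{2}$)
$x = 8$ ($x = 8 - 0 = 8 + 0 = 8$)
$C{\left(m,q \right)} = 8$
$C{\left(X{\left(-4 \right)},Y \right)} + 175 = 8 + 175 = 183$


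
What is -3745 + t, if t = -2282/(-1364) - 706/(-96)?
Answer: -61150403/16368 ≈ -3736.0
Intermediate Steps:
t = 147757/16368 (t = -2282*(-1/1364) - 706*(-1/96) = 1141/682 + 353/48 = 147757/16368 ≈ 9.0272)
-3745 + t = -3745 + 147757/16368 = -61150403/16368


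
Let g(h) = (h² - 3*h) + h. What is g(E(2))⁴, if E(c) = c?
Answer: 0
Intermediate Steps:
g(h) = h² - 2*h
g(E(2))⁴ = (2*(-2 + 2))⁴ = (2*0)⁴ = 0⁴ = 0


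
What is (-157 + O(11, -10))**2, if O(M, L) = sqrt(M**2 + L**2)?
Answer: (157 - sqrt(221))**2 ≈ 20202.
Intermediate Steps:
O(M, L) = sqrt(L**2 + M**2)
(-157 + O(11, -10))**2 = (-157 + sqrt((-10)**2 + 11**2))**2 = (-157 + sqrt(100 + 121))**2 = (-157 + sqrt(221))**2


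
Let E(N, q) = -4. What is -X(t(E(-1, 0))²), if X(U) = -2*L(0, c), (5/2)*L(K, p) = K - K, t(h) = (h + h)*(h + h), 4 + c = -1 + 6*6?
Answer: 0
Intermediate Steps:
c = 31 (c = -4 + (-1 + 6*6) = -4 + (-1 + 36) = -4 + 35 = 31)
t(h) = 4*h² (t(h) = (2*h)*(2*h) = 4*h²)
L(K, p) = 0 (L(K, p) = 2*(K - K)/5 = (⅖)*0 = 0)
X(U) = 0 (X(U) = -2*0 = 0)
-X(t(E(-1, 0))²) = -1*0 = 0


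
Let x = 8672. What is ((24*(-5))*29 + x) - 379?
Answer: 4813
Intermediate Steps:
((24*(-5))*29 + x) - 379 = ((24*(-5))*29 + 8672) - 379 = (-120*29 + 8672) - 379 = (-3480 + 8672) - 379 = 5192 - 379 = 4813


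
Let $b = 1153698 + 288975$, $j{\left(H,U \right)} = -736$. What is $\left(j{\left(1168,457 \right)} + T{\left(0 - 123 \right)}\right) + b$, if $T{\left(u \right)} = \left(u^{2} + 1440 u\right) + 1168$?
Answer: $1281114$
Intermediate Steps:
$T{\left(u \right)} = 1168 + u^{2} + 1440 u$
$b = 1442673$
$\left(j{\left(1168,457 \right)} + T{\left(0 - 123 \right)}\right) + b = \left(-736 + \left(1168 + \left(0 - 123\right)^{2} + 1440 \left(0 - 123\right)\right)\right) + 1442673 = \left(-736 + \left(1168 + \left(-123\right)^{2} + 1440 \left(-123\right)\right)\right) + 1442673 = \left(-736 + \left(1168 + 15129 - 177120\right)\right) + 1442673 = \left(-736 - 160823\right) + 1442673 = -161559 + 1442673 = 1281114$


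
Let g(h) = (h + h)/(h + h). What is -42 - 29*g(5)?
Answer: -71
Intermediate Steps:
g(h) = 1 (g(h) = (2*h)/((2*h)) = (2*h)*(1/(2*h)) = 1)
-42 - 29*g(5) = -42 - 29*1 = -42 - 29 = -71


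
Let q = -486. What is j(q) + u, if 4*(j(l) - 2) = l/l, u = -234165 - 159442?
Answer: -1574419/4 ≈ -3.9361e+5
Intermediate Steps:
u = -393607
j(l) = 9/4 (j(l) = 2 + (l/l)/4 = 2 + (1/4)*1 = 2 + 1/4 = 9/4)
j(q) + u = 9/4 - 393607 = -1574419/4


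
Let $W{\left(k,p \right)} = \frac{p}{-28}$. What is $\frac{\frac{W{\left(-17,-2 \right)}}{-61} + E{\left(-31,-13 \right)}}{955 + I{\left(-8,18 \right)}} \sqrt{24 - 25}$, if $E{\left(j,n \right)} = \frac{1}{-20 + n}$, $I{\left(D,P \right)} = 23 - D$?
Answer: $- \frac{887 i}{27787452} \approx - 3.1921 \cdot 10^{-5} i$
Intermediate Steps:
$W{\left(k,p \right)} = - \frac{p}{28}$ ($W{\left(k,p \right)} = p \left(- \frac{1}{28}\right) = - \frac{p}{28}$)
$\frac{\frac{W{\left(-17,-2 \right)}}{-61} + E{\left(-31,-13 \right)}}{955 + I{\left(-8,18 \right)}} \sqrt{24 - 25} = \frac{\frac{\left(- \frac{1}{28}\right) \left(-2\right)}{-61} + \frac{1}{-20 - 13}}{955 + \left(23 - -8\right)} \sqrt{24 - 25} = \frac{\frac{1}{14} \left(- \frac{1}{61}\right) + \frac{1}{-33}}{955 + \left(23 + 8\right)} \sqrt{-1} = \frac{- \frac{1}{854} - \frac{1}{33}}{955 + 31} i = - \frac{887}{28182 \cdot 986} i = \left(- \frac{887}{28182}\right) \frac{1}{986} i = - \frac{887 i}{27787452}$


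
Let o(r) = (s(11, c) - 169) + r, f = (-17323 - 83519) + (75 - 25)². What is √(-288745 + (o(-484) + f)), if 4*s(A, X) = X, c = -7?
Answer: I*√1550967/2 ≈ 622.69*I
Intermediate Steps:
s(A, X) = X/4
f = -98342 (f = -100842 + 50² = -100842 + 2500 = -98342)
o(r) = -683/4 + r (o(r) = ((¼)*(-7) - 169) + r = (-7/4 - 169) + r = -683/4 + r)
√(-288745 + (o(-484) + f)) = √(-288745 + ((-683/4 - 484) - 98342)) = √(-288745 + (-2619/4 - 98342)) = √(-288745 - 395987/4) = √(-1550967/4) = I*√1550967/2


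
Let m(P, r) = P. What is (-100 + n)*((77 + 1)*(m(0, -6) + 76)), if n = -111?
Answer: -1250808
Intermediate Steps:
(-100 + n)*((77 + 1)*(m(0, -6) + 76)) = (-100 - 111)*((77 + 1)*(0 + 76)) = -16458*76 = -211*5928 = -1250808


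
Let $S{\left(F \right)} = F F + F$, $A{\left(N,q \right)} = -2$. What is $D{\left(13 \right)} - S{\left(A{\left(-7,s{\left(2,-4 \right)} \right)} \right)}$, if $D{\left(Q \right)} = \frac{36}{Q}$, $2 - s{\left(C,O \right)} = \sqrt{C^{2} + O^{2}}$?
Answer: $\frac{10}{13} \approx 0.76923$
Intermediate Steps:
$s{\left(C,O \right)} = 2 - \sqrt{C^{2} + O^{2}}$
$S{\left(F \right)} = F + F^{2}$ ($S{\left(F \right)} = F^{2} + F = F + F^{2}$)
$D{\left(13 \right)} - S{\left(A{\left(-7,s{\left(2,-4 \right)} \right)} \right)} = \frac{36}{13} - - 2 \left(1 - 2\right) = 36 \cdot \frac{1}{13} - \left(-2\right) \left(-1\right) = \frac{36}{13} - 2 = \frac{10}{13}$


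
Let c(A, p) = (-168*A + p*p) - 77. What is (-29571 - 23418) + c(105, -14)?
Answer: -70510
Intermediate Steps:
c(A, p) = -77 + p² - 168*A (c(A, p) = (-168*A + p²) - 77 = (p² - 168*A) - 77 = -77 + p² - 168*A)
(-29571 - 23418) + c(105, -14) = (-29571 - 23418) + (-77 + (-14)² - 168*105) = -52989 + (-77 + 196 - 17640) = -52989 - 17521 = -70510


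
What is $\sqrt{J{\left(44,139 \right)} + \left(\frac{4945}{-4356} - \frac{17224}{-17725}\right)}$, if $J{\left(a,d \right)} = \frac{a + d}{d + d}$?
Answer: $\frac{\sqrt{523326820186241}}{32521830} \approx 0.70341$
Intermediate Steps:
$J{\left(a,d \right)} = \frac{a + d}{2 d}$
$\sqrt{J{\left(44,139 \right)} + \left(\frac{4945}{-4356} - \frac{17224}{-17725}\right)} = \sqrt{\frac{44 + 139}{2 \cdot 139} + \left(\frac{4945}{-4356} - \frac{17224}{-17725}\right)} = \sqrt{\frac{1}{2} \cdot \frac{1}{139} \cdot 183 + \left(4945 \left(- \frac{1}{4356}\right) - - \frac{17224}{17725}\right)} = \sqrt{\frac{183}{278} + \left(- \frac{4945}{4356} + \frac{17224}{17725}\right)} = \sqrt{\frac{183}{278} - \frac{12622381}{77210100}} = \sqrt{\frac{5310213191}{10732203900}} = \frac{\sqrt{523326820186241}}{32521830}$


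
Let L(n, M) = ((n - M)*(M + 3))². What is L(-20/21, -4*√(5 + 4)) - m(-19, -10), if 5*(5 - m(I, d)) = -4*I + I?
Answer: 2423648/245 ≈ 9892.4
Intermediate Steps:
m(I, d) = 5 + 3*I/5 (m(I, d) = 5 - (-4*I + I)/5 = 5 - (-3)*I/5 = 5 + 3*I/5)
L(n, M) = (3 + M)²*(n - M)² (L(n, M) = ((n - M)*(3 + M))² = ((3 + M)*(n - M))² = (3 + M)²*(n - M)²)
L(-20/21, -4*√(5 + 4)) - m(-19, -10) = (3 - 4*√(5 + 4))²*(-4*√(5 + 4) - (-20)/21)² - (5 + (⅗)*(-19)) = (3 - 4*√9)²*(-4*√9 - (-20)/21)² - (5 - 57/5) = (3 - 4*3)²*(-4*3 - 1*(-20/21))² - 1*(-32/5) = (3 - 12)²*(-12 + 20/21)² + 32/5 = (-9)²*(-232/21)² + 32/5 = 81*(53824/441) + 32/5 = 484416/49 + 32/5 = 2423648/245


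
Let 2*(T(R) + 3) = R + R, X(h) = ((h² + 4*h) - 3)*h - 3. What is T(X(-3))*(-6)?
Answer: -72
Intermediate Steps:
X(h) = -3 + h*(-3 + h² + 4*h) (X(h) = (-3 + h² + 4*h)*h - 3 = h*(-3 + h² + 4*h) - 3 = -3 + h*(-3 + h² + 4*h))
T(R) = -3 + R (T(R) = -3 + (R + R)/2 = -3 + (2*R)/2 = -3 + R)
T(X(-3))*(-6) = (-3 + (-3 + (-3)³ - 3*(-3) + 4*(-3)²))*(-6) = (-3 + (-3 - 27 + 9 + 4*9))*(-6) = (-3 + (-3 - 27 + 9 + 36))*(-6) = (-3 + 15)*(-6) = 12*(-6) = -72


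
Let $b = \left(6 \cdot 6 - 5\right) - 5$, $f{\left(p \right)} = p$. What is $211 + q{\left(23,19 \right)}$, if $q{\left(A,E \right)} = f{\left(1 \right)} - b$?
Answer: $186$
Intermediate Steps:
$b = 26$ ($b = \left(36 - 5\right) - 5 = 31 - 5 = 26$)
$q{\left(A,E \right)} = -25$ ($q{\left(A,E \right)} = 1 - 26 = -25$)
$211 + q{\left(23,19 \right)} = 211 - 25 = 186$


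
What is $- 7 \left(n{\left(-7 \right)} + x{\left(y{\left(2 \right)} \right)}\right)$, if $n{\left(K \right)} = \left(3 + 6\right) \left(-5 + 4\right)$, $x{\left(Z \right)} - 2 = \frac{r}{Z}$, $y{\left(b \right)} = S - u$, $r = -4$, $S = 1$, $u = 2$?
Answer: $21$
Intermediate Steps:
$y{\left(b \right)} = -1$ ($y{\left(b \right)} = 1 - 2 = -1$)
$x{\left(Z \right)} = 2 - \frac{4}{Z}$
$n{\left(K \right)} = -9$ ($n{\left(K \right)} = 9 \left(-1\right) = -9$)
$- 7 \left(n{\left(-7 \right)} + x{\left(y{\left(2 \right)} \right)}\right) = - 7 \left(-9 - \left(-2 + \frac{4}{-1}\right)\right) = - 7 \left(-9 + \left(2 - -4\right)\right) = - 7 \left(-9 + \left(2 + 4\right)\right) = - 7 \left(-9 + 6\right) = \left(-7\right) \left(-3\right) = 21$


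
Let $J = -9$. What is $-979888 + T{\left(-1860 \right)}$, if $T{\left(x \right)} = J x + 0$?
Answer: $-963148$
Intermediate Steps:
$T{\left(x \right)} = - 9 x$ ($T{\left(x \right)} = - 9 x + 0 = - 9 x$)
$-979888 + T{\left(-1860 \right)} = -979888 - -16740 = -979888 + 16740 = -963148$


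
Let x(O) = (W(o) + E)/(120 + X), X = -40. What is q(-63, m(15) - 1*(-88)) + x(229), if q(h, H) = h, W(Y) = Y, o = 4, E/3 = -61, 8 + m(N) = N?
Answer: -5219/80 ≈ -65.238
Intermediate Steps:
m(N) = -8 + N
E = -183 (E = 3*(-61) = -183)
x(O) = -179/80 (x(O) = (4 - 183)/(120 - 40) = -179/80)
q(-63, m(15) - 1*(-88)) + x(229) = -63 - 179/80 = -5219/80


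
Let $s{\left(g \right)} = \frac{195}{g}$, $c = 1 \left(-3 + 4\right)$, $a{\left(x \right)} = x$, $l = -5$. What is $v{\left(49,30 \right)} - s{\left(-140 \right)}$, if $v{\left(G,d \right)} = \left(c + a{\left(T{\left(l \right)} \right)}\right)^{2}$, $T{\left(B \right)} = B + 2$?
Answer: $\frac{151}{28} \approx 5.3929$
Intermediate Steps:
$T{\left(B \right)} = 2 + B$
$c = 1$ ($c = 1 \cdot 1 = 1$)
$v{\left(G,d \right)} = 4$ ($v{\left(G,d \right)} = \left(1 + \left(2 - 5\right)\right)^{2} = \left(1 - 3\right)^{2} = \left(-2\right)^{2} = 4$)
$v{\left(49,30 \right)} - s{\left(-140 \right)} = 4 - \frac{195}{-140} = 4 - 195 \left(- \frac{1}{140}\right) = 4 - - \frac{39}{28} = 4 + \frac{39}{28} = \frac{151}{28}$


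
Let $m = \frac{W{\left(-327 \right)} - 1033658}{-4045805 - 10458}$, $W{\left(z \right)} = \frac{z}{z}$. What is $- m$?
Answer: $- \frac{1033657}{4056263} \approx -0.25483$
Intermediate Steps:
$W{\left(z \right)} = 1$
$m = \frac{1033657}{4056263}$ ($m = \frac{1 - 1033658}{-4045805 - 10458} = - \frac{1033657}{-4056263} = \left(-1033657\right) \left(- \frac{1}{4056263}\right) = \frac{1033657}{4056263} \approx 0.25483$)
$- m = \left(-1\right) \frac{1033657}{4056263} = - \frac{1033657}{4056263}$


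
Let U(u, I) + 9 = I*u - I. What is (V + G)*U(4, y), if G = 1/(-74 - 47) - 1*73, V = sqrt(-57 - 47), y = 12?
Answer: -238518/121 + 54*I*sqrt(26) ≈ -1971.2 + 275.35*I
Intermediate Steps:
V = 2*I*sqrt(26) (V = sqrt(-104) = 2*I*sqrt(26) ≈ 10.198*I)
G = -8834/121 (G = 1/(-121) - 73 = -1/121 - 73 = -8834/121 ≈ -73.008)
U(u, I) = -9 - I + I*u (U(u, I) = -9 + (I*u - I) = -9 + (-I + I*u) = -9 - I + I*u)
(V + G)*U(4, y) = (2*I*sqrt(26) - 8834/121)*(-9 - 1*12 + 12*4) = (-8834/121 + 2*I*sqrt(26))*(-9 - 12 + 48) = (-8834/121 + 2*I*sqrt(26))*27 = -238518/121 + 54*I*sqrt(26)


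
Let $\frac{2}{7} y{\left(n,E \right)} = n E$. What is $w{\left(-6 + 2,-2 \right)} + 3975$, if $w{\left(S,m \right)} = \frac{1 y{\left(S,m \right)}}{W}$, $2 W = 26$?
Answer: $\frac{51703}{13} \approx 3977.2$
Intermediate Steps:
$y{\left(n,E \right)} = \frac{7 E n}{2}$ ($y{\left(n,E \right)} = \frac{7 n E}{2} = \frac{7 E n}{2}$)
$W = 13$ ($W = \frac{1}{2} \cdot 26 = 13$)
$w{\left(S,m \right)} = \frac{7 S m}{26}$ ($w{\left(S,m \right)} = \frac{1 \frac{7 m S}{2}}{13} = 1 \frac{7 S m}{2} \cdot \frac{1}{13} = \frac{7 S m}{2} \cdot \frac{1}{13} = \frac{7 S m}{26}$)
$w{\left(-6 + 2,-2 \right)} + 3975 = \frac{7}{26} \left(-6 + 2\right) \left(-2\right) + 3975 = \frac{7}{26} \left(-4\right) \left(-2\right) + 3975 = \frac{28}{13} + 3975 = \frac{51703}{13}$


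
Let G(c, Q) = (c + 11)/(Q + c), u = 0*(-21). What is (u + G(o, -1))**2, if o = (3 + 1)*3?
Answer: 529/121 ≈ 4.3719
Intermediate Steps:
u = 0
o = 12 (o = 4*3 = 12)
G(c, Q) = (11 + c)/(Q + c)
(u + G(o, -1))**2 = (0 + (11 + 12)/(-1 + 12))**2 = (0 + 23/11)**2 = (23/11)**2 = 529/121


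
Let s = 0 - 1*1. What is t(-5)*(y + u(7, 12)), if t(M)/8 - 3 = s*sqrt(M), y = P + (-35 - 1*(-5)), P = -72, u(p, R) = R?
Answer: -2160 + 720*I*sqrt(5) ≈ -2160.0 + 1610.0*I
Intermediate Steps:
s = -1 (s = 0 - 1 = -1)
y = -102 (y = -72 + (-35 - 1*(-5)) = -72 + (-35 + 5) = -72 - 30 = -102)
t(M) = 24 - 8*sqrt(M) (t(M) = 24 + 8*(-sqrt(M)) = 24 - 8*sqrt(M))
t(-5)*(y + u(7, 12)) = (24 - 8*I*sqrt(5))*(-102 + 12) = (24 - 8*I*sqrt(5))*(-90) = -2160 + 720*I*sqrt(5)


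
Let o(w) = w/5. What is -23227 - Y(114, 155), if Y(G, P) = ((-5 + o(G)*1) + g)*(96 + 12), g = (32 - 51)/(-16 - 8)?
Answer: -252349/10 ≈ -25235.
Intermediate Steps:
o(w) = w/5 (o(w) = w*(⅕) = w/5)
g = 19/24 (g = -19/(-24) = -19*(-1/24) = 19/24 ≈ 0.79167)
Y(G, P) = -909/2 + 108*G/5 (Y(G, P) = ((-5 + (G/5)*1) + 19/24)*(96 + 12) = ((-5 + G/5) + 19/24)*108 = (-101/24 + G/5)*108 = -909/2 + 108*G/5)
-23227 - Y(114, 155) = -23227 - (-909/2 + (108/5)*114) = -23227 - (-909/2 + 12312/5) = -23227 - 1*20079/10 = -23227 - 20079/10 = -252349/10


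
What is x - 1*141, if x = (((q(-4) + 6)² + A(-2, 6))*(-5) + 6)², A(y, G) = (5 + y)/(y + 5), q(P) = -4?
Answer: 220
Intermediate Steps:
A(y, G) = 1 (A(y, G) = (5 + y)/(5 + y) = 1)
x = 361 (x = (((-4 + 6)² + 1)*(-5) + 6)² = ((2² + 1)*(-5) + 6)² = ((4 + 1)*(-5) + 6)² = (5*(-5) + 6)² = (-25 + 6)² = (-19)² = 361)
x - 1*141 = 361 - 1*141 = 361 - 141 = 220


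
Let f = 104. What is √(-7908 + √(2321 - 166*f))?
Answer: √(-7908 + I*√14943) ≈ 0.6873 + 88.93*I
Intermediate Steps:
√(-7908 + √(2321 - 166*f)) = √(-7908 + √(2321 - 166*104)) = √(-7908 + √(2321 - 17264)) = √(-7908 + √(-14943)) = √(-7908 + I*√14943)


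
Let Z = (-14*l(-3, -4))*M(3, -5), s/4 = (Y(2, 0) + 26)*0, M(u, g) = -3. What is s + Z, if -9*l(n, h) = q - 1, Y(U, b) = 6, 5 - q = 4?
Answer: 0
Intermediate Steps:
q = 1 (q = 5 - 1*4 = 5 - 4 = 1)
l(n, h) = 0 (l(n, h) = -(1 - 1)/9 = -⅑*0 = 0)
s = 0 (s = 4*((6 + 26)*0) = 4*(32*0) = 4*0 = 0)
Z = 0 (Z = -14*0*(-3) = 0*(-3) = 0)
s + Z = 0 + 0 = 0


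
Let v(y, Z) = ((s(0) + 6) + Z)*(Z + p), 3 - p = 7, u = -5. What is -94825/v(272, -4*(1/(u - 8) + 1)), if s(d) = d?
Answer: 641017/120 ≈ 5341.8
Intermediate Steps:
p = -4 (p = 3 - 1*7 = 3 - 7 = -4)
v(y, Z) = (-4 + Z)*(6 + Z) (v(y, Z) = ((0 + 6) + Z)*(Z - 4) = (6 + Z)*(-4 + Z) = (-4 + Z)*(6 + Z))
-94825/v(272, -4*(1/(u - 8) + 1)) = -94825/(-24 + (-4*(1/(-5 - 8) + 1))² + 2*(-4*(1/(-5 - 8) + 1))) = -94825/(-24 + (-4*(1/(-13) + 1))² + 2*(-4*(1/(-13) + 1))) = -94825/(-24 + (-4*(-1/13 + 1))² + 2*(-4*(-1/13 + 1))) = -94825/(-24 + (-4*12/13)² + 2*(-4*12/13)) = -94825/(-24 + (-48/13)² + 2*(-48/13)) = -94825/(-24 + 2304/169 - 96/13) = -94825/(-3000/169) = -94825*(-169/3000) = 641017/120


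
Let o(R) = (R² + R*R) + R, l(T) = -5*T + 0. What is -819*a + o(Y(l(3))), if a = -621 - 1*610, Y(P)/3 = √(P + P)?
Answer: 1007649 + 3*I*√30 ≈ 1.0076e+6 + 16.432*I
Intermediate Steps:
l(T) = -5*T
Y(P) = 3*√2*√P (Y(P) = 3*√(P + P) = 3*√(2*P) = 3*(√2*√P) = 3*√2*√P)
a = -1231 (a = -621 - 610 = -1231)
o(R) = R + 2*R² (o(R) = (R² + R²) + R = 2*R² + R = R + 2*R²)
-819*a + o(Y(l(3))) = -819*(-1231) + (3*√2*√(-5*3))*(1 + 2*(3*√2*√(-5*3))) = 1008189 + (3*√2*√(-15))*(1 + 2*(3*√2*√(-15))) = 1008189 + (3*√2*(I*√15))*(1 + 2*(3*√2*(I*√15))) = 1008189 + (3*I*√30)*(1 + 2*(3*I*√30)) = 1008189 + (3*I*√30)*(1 + 6*I*√30) = 1008189 + 3*I*√30*(1 + 6*I*√30)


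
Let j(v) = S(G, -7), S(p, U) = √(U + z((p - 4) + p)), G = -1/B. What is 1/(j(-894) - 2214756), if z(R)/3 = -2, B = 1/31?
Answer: -2214756/4905144139549 - I*√13/4905144139549 ≈ -4.5152e-7 - 7.3506e-13*I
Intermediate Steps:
B = 1/31 ≈ 0.032258
z(R) = -6 (z(R) = 3*(-2) = -6)
G = -31 (G = -1/1/31 = -1*31 = -31)
S(p, U) = √(-6 + U) (S(p, U) = √(U - 6) = √(-6 + U))
j(v) = I*√13 (j(v) = √(-6 - 7) = √(-13) = I*√13)
1/(j(-894) - 2214756) = 1/(I*√13 - 2214756) = 1/(-2214756 + I*√13)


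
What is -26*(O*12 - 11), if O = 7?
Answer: -1898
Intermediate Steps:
-26*(O*12 - 11) = -26*(7*12 - 11) = -26*(84 - 11) = -26*73 = -1898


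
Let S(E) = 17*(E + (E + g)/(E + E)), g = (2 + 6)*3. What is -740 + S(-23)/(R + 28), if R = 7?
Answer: -1209403/1610 ≈ -751.18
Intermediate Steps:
g = 24 (g = 8*3 = 24)
S(E) = 17*E + 17*(24 + E)/(2*E) (S(E) = 17*(E + (E + 24)/(E + E)) = 17*(E + (24 + E)/((2*E))) = 17*(E + (24 + E)*(1/(2*E))) = 17*(E + (24 + E)/(2*E)) = 17*E + 17*(24 + E)/(2*E))
-740 + S(-23)/(R + 28) = -740 + (17/2 + 17*(-23) + 204/(-23))/(7 + 28) = -740 + (17/2 - 391 + 204*(-1/23))/35 = -740 + (17/2 - 391 - 204/23)*(1/35) = -740 - 18003/46*1/35 = -740 - 18003/1610 = -1209403/1610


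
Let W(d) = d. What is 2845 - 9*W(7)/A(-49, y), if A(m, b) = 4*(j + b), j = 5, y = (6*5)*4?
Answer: 1422437/500 ≈ 2844.9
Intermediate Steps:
y = 120 (y = 30*4 = 120)
A(m, b) = 20 + 4*b (A(m, b) = 4*(5 + b) = 20 + 4*b)
2845 - 9*W(7)/A(-49, y) = 2845 - 9*7/(20 + 4*120) = 2845 - 63/(20 + 480) = 2845 - 63/500 = 1422437/500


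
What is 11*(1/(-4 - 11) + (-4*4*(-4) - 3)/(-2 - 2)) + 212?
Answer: 2611/60 ≈ 43.517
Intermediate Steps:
11*(1/(-4 - 11) + (-4*4*(-4) - 3)/(-2 - 2)) + 212 = 11*(1/(-15) + (-16*(-4) - 3)/(-4)) + 212 = 11*(-1/15 + (64 - 3)*(-¼)) + 212 = 11*(-1/15 + 61*(-¼)) + 212 = 11*(-1/15 - 61/4) + 212 = 11*(-919/60) + 212 = -10109/60 + 212 = 2611/60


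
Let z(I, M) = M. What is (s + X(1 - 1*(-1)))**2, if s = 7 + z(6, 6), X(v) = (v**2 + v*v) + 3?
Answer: 576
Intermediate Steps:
X(v) = 3 + 2*v**2 (X(v) = (v**2 + v**2) + 3 = 2*v**2 + 3 = 3 + 2*v**2)
s = 13 (s = 7 + 6 = 13)
(s + X(1 - 1*(-1)))**2 = (13 + (3 + 2*(1 - 1*(-1))**2))**2 = (13 + (3 + 2*(1 + 1)**2))**2 = (13 + (3 + 2*2**2))**2 = (13 + (3 + 2*4))**2 = (13 + (3 + 8))**2 = (13 + 11)**2 = 24**2 = 576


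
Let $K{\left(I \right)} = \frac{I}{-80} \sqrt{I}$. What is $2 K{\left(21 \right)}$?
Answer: $- \frac{21 \sqrt{21}}{40} \approx -2.4059$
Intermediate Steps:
$K{\left(I \right)} = - \frac{I^{\frac{3}{2}}}{80}$ ($K{\left(I \right)} = I \left(- \frac{1}{80}\right) \sqrt{I} = - \frac{I}{80} \sqrt{I} = - \frac{I^{\frac{3}{2}}}{80}$)
$2 K{\left(21 \right)} = 2 \left(- \frac{21^{\frac{3}{2}}}{80}\right) = 2 \left(- \frac{21 \sqrt{21}}{80}\right) = - \frac{21 \sqrt{21}}{40}$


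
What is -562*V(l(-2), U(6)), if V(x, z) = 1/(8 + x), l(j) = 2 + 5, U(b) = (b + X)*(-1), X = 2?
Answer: -562/15 ≈ -37.467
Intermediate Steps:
U(b) = -2 - b (U(b) = (b + 2)*(-1) = (2 + b)*(-1) = -2 - b)
l(j) = 7
-562*V(l(-2), U(6)) = -562/(8 + 7) = -562/15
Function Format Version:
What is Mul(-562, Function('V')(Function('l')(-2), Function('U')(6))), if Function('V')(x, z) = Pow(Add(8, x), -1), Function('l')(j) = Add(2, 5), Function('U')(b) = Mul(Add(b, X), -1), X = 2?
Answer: Rational(-562, 15) ≈ -37.467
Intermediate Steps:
Function('U')(b) = Add(-2, Mul(-1, b)) (Function('U')(b) = Mul(Add(b, 2), -1) = Mul(Add(2, b), -1) = Add(-2, Mul(-1, b)))
Function('l')(j) = 7
Mul(-562, Function('V')(Function('l')(-2), Function('U')(6))) = Mul(-562, Pow(Add(8, 7), -1)) = Mul(-562, Pow(15, -1)) = Mul(-562, Rational(1, 15)) = Rational(-562, 15)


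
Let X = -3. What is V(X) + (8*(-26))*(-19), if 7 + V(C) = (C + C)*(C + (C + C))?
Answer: 3999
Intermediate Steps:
V(C) = -7 + 6*C**2 (V(C) = -7 + (C + C)*(C + (C + C)) = -7 + (2*C)*(C + 2*C) = -7 + (2*C)*(3*C) = -7 + 6*C**2)
V(X) + (8*(-26))*(-19) = (-7 + 6*(-3)**2) + (8*(-26))*(-19) = (-7 + 6*9) - 208*(-19) = (-7 + 54) + 3952 = 47 + 3952 = 3999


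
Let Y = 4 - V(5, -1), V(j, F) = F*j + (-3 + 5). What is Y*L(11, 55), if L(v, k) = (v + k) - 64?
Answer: 14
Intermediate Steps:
V(j, F) = 2 + F*j (V(j, F) = F*j + 2 = 2 + F*j)
L(v, k) = -64 + k + v (L(v, k) = (k + v) - 64 = -64 + k + v)
Y = 7 (Y = 4 - (2 - 1*5) = 4 - (2 - 5) = 4 - 1*(-3) = 4 + 3 = 7)
Y*L(11, 55) = 7*(-64 + 55 + 11) = 7*2 = 14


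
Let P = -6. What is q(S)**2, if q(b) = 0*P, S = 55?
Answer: 0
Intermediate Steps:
q(b) = 0 (q(b) = 0*(-6) = 0)
q(S)**2 = 0**2 = 0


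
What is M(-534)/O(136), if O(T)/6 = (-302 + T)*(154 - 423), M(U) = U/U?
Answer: 1/267924 ≈ 3.7324e-6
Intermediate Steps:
M(U) = 1
O(T) = 487428 - 1614*T (O(T) = 6*((-302 + T)*(154 - 423)) = 6*((-302 + T)*(-269)) = 6*(81238 - 269*T) = 487428 - 1614*T)
M(-534)/O(136) = 1/(487428 - 1614*136) = 1/(487428 - 219504) = 1/267924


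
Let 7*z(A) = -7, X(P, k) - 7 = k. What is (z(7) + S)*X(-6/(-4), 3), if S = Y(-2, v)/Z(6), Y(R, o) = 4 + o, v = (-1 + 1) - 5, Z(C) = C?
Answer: -35/3 ≈ -11.667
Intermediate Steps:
v = -5 (v = 0 - 5 = -5)
X(P, k) = 7 + k
z(A) = -1 (z(A) = (⅐)*(-7) = -1)
S = -⅙ (S = (4 - 5)/6 = -1*⅙ = -⅙ ≈ -0.16667)
(z(7) + S)*X(-6/(-4), 3) = (-1 - ⅙)*(7 + 3) = -7/6*10 = -35/3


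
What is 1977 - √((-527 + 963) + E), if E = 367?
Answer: 1977 - √803 ≈ 1948.7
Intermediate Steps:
1977 - √((-527 + 963) + E) = 1977 - √((-527 + 963) + 367) = 1977 - √(436 + 367) = 1977 - √803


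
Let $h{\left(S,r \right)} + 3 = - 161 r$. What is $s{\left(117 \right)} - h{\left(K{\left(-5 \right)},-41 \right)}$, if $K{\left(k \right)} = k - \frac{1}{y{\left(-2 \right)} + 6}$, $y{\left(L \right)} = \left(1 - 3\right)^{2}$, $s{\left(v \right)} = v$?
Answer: $-6481$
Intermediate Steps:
$y{\left(L \right)} = 4$ ($y{\left(L \right)} = \left(1 - 3\right)^{2} = \left(-2\right)^{2} = 4$)
$K{\left(k \right)} = - \frac{1}{10} + k$ ($K{\left(k \right)} = k - \frac{1}{4 + 6} = k - \frac{1}{10} = - \frac{1}{10} + k$)
$h{\left(S,r \right)} = -3 - 161 r$
$s{\left(117 \right)} - h{\left(K{\left(-5 \right)},-41 \right)} = 117 - \left(-3 - -6601\right) = 117 - \left(-3 + 6601\right) = 117 - 6598 = -6481$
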